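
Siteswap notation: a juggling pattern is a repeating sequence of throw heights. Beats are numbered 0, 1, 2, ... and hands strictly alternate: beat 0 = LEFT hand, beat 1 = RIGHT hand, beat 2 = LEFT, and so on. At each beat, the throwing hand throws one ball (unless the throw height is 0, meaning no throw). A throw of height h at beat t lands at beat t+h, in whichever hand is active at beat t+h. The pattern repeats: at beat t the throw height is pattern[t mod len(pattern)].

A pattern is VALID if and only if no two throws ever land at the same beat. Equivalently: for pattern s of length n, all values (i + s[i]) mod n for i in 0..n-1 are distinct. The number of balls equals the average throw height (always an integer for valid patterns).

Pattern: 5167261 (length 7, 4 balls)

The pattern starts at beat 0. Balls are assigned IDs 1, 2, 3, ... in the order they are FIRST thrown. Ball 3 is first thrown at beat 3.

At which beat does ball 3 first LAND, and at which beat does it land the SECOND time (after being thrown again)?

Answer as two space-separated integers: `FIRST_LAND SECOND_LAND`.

Answer: 10 17

Derivation:
Beat 0 (L): throw ball1 h=5 -> lands@5:R; in-air after throw: [b1@5:R]
Beat 1 (R): throw ball2 h=1 -> lands@2:L; in-air after throw: [b2@2:L b1@5:R]
Beat 2 (L): throw ball2 h=6 -> lands@8:L; in-air after throw: [b1@5:R b2@8:L]
Beat 3 (R): throw ball3 h=7 -> lands@10:L; in-air after throw: [b1@5:R b2@8:L b3@10:L]
Beat 4 (L): throw ball4 h=2 -> lands@6:L; in-air after throw: [b1@5:R b4@6:L b2@8:L b3@10:L]
Beat 5 (R): throw ball1 h=6 -> lands@11:R; in-air after throw: [b4@6:L b2@8:L b3@10:L b1@11:R]
Beat 6 (L): throw ball4 h=1 -> lands@7:R; in-air after throw: [b4@7:R b2@8:L b3@10:L b1@11:R]
Beat 7 (R): throw ball4 h=5 -> lands@12:L; in-air after throw: [b2@8:L b3@10:L b1@11:R b4@12:L]
Beat 8 (L): throw ball2 h=1 -> lands@9:R; in-air after throw: [b2@9:R b3@10:L b1@11:R b4@12:L]
Beat 9 (R): throw ball2 h=6 -> lands@15:R; in-air after throw: [b3@10:L b1@11:R b4@12:L b2@15:R]
Beat 10 (L): throw ball3 h=7 -> lands@17:R; in-air after throw: [b1@11:R b4@12:L b2@15:R b3@17:R]
Beat 11 (R): throw ball1 h=2 -> lands@13:R; in-air after throw: [b4@12:L b1@13:R b2@15:R b3@17:R]
Beat 12 (L): throw ball4 h=6 -> lands@18:L; in-air after throw: [b1@13:R b2@15:R b3@17:R b4@18:L]
Beat 13 (R): throw ball1 h=1 -> lands@14:L; in-air after throw: [b1@14:L b2@15:R b3@17:R b4@18:L]
Beat 14 (L): throw ball1 h=5 -> lands@19:R; in-air after throw: [b2@15:R b3@17:R b4@18:L b1@19:R]
Beat 15 (R): throw ball2 h=1 -> lands@16:L; in-air after throw: [b2@16:L b3@17:R b4@18:L b1@19:R]
Beat 16 (L): throw ball2 h=6 -> lands@22:L; in-air after throw: [b3@17:R b4@18:L b1@19:R b2@22:L]
Beat 17 (R): throw ball3 h=7 -> lands@24:L; in-air after throw: [b4@18:L b1@19:R b2@22:L b3@24:L]
Ball 3: thrown@3 h=7 -> first land @10; rethrown@10 h=7 -> second land @17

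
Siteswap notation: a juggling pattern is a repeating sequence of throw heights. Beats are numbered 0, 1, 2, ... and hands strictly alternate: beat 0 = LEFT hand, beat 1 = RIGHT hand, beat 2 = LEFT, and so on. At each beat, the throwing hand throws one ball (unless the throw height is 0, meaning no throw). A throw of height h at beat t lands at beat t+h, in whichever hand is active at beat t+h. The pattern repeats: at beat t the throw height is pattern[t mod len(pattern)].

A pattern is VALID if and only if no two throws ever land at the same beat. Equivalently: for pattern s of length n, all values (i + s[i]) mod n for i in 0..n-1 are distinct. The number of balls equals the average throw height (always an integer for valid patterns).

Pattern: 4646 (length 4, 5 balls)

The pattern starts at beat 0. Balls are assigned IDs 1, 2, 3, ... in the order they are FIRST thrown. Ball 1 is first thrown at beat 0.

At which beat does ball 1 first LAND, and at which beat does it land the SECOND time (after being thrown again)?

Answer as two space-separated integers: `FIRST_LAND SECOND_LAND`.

Answer: 4 8

Derivation:
Beat 0 (L): throw ball1 h=4 -> lands@4:L; in-air after throw: [b1@4:L]
Beat 1 (R): throw ball2 h=6 -> lands@7:R; in-air after throw: [b1@4:L b2@7:R]
Beat 2 (L): throw ball3 h=4 -> lands@6:L; in-air after throw: [b1@4:L b3@6:L b2@7:R]
Beat 3 (R): throw ball4 h=6 -> lands@9:R; in-air after throw: [b1@4:L b3@6:L b2@7:R b4@9:R]
Beat 4 (L): throw ball1 h=4 -> lands@8:L; in-air after throw: [b3@6:L b2@7:R b1@8:L b4@9:R]
Beat 5 (R): throw ball5 h=6 -> lands@11:R; in-air after throw: [b3@6:L b2@7:R b1@8:L b4@9:R b5@11:R]
Beat 6 (L): throw ball3 h=4 -> lands@10:L; in-air after throw: [b2@7:R b1@8:L b4@9:R b3@10:L b5@11:R]
Beat 7 (R): throw ball2 h=6 -> lands@13:R; in-air after throw: [b1@8:L b4@9:R b3@10:L b5@11:R b2@13:R]
Beat 8 (L): throw ball1 h=4 -> lands@12:L; in-air after throw: [b4@9:R b3@10:L b5@11:R b1@12:L b2@13:R]
Ball 1: thrown@0 h=4 -> first land @4; rethrown@4 h=4 -> second land @8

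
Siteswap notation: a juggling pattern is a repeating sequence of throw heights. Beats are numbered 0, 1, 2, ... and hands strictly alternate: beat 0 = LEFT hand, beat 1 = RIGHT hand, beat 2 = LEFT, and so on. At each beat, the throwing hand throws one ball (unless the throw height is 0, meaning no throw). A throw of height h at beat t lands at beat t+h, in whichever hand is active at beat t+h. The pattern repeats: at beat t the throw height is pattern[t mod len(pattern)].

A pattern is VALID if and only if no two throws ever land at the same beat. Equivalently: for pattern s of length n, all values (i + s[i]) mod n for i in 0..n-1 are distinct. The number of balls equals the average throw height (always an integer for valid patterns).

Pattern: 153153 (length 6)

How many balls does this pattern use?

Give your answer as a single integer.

Answer: 3

Derivation:
Pattern = [1, 5, 3, 1, 5, 3], length n = 6
  position 0: throw height = 1, running sum = 1
  position 1: throw height = 5, running sum = 6
  position 2: throw height = 3, running sum = 9
  position 3: throw height = 1, running sum = 10
  position 4: throw height = 5, running sum = 15
  position 5: throw height = 3, running sum = 18
Total sum = 18; balls = sum / n = 18 / 6 = 3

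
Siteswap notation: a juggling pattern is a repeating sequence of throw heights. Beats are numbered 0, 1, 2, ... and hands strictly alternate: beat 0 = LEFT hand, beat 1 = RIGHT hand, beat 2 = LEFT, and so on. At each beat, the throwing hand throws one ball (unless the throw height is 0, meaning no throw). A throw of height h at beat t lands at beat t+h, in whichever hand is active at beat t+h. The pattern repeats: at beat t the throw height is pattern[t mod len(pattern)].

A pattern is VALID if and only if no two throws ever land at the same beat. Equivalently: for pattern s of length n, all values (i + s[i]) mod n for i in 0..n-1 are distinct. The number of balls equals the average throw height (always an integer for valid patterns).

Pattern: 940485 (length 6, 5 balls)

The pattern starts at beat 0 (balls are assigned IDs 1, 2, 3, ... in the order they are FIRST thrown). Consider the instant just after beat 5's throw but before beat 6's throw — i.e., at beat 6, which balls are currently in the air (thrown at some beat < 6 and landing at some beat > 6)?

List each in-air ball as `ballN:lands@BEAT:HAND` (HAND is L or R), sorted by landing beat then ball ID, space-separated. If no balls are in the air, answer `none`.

Beat 0 (L): throw ball1 h=9 -> lands@9:R; in-air after throw: [b1@9:R]
Beat 1 (R): throw ball2 h=4 -> lands@5:R; in-air after throw: [b2@5:R b1@9:R]
Beat 3 (R): throw ball3 h=4 -> lands@7:R; in-air after throw: [b2@5:R b3@7:R b1@9:R]
Beat 4 (L): throw ball4 h=8 -> lands@12:L; in-air after throw: [b2@5:R b3@7:R b1@9:R b4@12:L]
Beat 5 (R): throw ball2 h=5 -> lands@10:L; in-air after throw: [b3@7:R b1@9:R b2@10:L b4@12:L]
Beat 6 (L): throw ball5 h=9 -> lands@15:R; in-air after throw: [b3@7:R b1@9:R b2@10:L b4@12:L b5@15:R]

Answer: ball3:lands@7:R ball1:lands@9:R ball2:lands@10:L ball4:lands@12:L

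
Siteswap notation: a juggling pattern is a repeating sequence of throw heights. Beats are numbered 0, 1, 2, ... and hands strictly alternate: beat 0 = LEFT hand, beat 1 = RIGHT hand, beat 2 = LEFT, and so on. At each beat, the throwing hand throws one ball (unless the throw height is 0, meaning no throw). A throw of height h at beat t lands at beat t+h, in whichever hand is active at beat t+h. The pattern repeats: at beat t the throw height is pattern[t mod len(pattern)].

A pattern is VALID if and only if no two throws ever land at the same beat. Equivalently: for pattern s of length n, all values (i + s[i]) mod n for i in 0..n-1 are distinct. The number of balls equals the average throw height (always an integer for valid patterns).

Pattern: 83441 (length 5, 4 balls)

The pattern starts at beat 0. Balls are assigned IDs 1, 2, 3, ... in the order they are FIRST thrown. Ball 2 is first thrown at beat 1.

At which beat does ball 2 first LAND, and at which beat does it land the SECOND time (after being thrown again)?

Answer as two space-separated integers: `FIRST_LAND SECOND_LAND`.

Answer: 4 5

Derivation:
Beat 0 (L): throw ball1 h=8 -> lands@8:L; in-air after throw: [b1@8:L]
Beat 1 (R): throw ball2 h=3 -> lands@4:L; in-air after throw: [b2@4:L b1@8:L]
Beat 2 (L): throw ball3 h=4 -> lands@6:L; in-air after throw: [b2@4:L b3@6:L b1@8:L]
Beat 3 (R): throw ball4 h=4 -> lands@7:R; in-air after throw: [b2@4:L b3@6:L b4@7:R b1@8:L]
Beat 4 (L): throw ball2 h=1 -> lands@5:R; in-air after throw: [b2@5:R b3@6:L b4@7:R b1@8:L]
Beat 5 (R): throw ball2 h=8 -> lands@13:R; in-air after throw: [b3@6:L b4@7:R b1@8:L b2@13:R]
Ball 2: thrown@1 h=3 -> first land @4; rethrown@4 h=1 -> second land @5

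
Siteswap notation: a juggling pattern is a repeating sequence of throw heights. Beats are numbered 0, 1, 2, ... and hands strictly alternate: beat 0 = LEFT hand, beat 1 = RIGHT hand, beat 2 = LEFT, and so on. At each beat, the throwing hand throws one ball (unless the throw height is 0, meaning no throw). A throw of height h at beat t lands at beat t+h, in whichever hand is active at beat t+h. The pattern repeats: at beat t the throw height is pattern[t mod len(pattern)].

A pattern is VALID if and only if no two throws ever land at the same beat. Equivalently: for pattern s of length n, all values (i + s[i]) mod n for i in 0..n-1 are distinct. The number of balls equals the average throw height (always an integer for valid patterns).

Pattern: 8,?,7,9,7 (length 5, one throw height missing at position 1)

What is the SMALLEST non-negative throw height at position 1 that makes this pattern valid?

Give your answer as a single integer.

Answer: 4

Derivation:
i=0: (0 + 8) mod 5 = 3
i=1: s[i]=? (unknown)
i=2: (2 + 7) mod 5 = 4
i=3: (3 + 9) mod 5 = 2
i=4: (4 + 7) mod 5 = 1
Known residues: [1, 2, 3, 4]; need a permutation of 0..4, so missing residue r = 0
Need (1 + s) mod 5 = 0; smallest s = (0 - 1) mod 5 = 4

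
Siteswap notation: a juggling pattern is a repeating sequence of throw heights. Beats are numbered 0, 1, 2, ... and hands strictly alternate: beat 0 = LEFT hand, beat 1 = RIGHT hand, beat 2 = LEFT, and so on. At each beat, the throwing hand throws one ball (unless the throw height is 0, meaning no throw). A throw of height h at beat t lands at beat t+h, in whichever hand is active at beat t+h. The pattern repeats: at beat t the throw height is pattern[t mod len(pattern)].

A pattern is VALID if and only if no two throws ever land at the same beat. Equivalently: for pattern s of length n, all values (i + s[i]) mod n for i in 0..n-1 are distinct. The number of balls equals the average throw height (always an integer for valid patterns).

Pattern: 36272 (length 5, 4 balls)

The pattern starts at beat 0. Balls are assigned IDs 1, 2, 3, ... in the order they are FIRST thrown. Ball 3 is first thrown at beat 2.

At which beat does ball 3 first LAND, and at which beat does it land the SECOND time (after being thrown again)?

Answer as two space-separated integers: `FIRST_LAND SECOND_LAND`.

Beat 0 (L): throw ball1 h=3 -> lands@3:R; in-air after throw: [b1@3:R]
Beat 1 (R): throw ball2 h=6 -> lands@7:R; in-air after throw: [b1@3:R b2@7:R]
Beat 2 (L): throw ball3 h=2 -> lands@4:L; in-air after throw: [b1@3:R b3@4:L b2@7:R]
Beat 3 (R): throw ball1 h=7 -> lands@10:L; in-air after throw: [b3@4:L b2@7:R b1@10:L]
Beat 4 (L): throw ball3 h=2 -> lands@6:L; in-air after throw: [b3@6:L b2@7:R b1@10:L]
Beat 5 (R): throw ball4 h=3 -> lands@8:L; in-air after throw: [b3@6:L b2@7:R b4@8:L b1@10:L]
Beat 6 (L): throw ball3 h=6 -> lands@12:L; in-air after throw: [b2@7:R b4@8:L b1@10:L b3@12:L]
Ball 3: thrown@2 h=2 -> first land @4; rethrown@4 h=2 -> second land @6

Answer: 4 6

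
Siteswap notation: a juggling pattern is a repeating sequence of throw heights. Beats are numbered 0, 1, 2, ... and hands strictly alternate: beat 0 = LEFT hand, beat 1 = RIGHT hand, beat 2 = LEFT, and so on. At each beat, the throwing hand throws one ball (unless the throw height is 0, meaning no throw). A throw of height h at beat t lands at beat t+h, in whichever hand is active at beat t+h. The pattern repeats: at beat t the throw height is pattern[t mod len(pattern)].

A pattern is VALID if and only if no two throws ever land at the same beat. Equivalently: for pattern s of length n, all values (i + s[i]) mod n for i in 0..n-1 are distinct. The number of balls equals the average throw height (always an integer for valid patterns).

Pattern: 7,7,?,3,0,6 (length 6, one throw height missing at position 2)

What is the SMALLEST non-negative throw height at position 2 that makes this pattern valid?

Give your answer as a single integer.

i=0: (0 + 7) mod 6 = 1
i=1: (1 + 7) mod 6 = 2
i=2: s[i]=? (unknown)
i=3: (3 + 3) mod 6 = 0
i=4: (4 + 0) mod 6 = 4
i=5: (5 + 6) mod 6 = 5
Known residues: [0, 1, 2, 4, 5]; need a permutation of 0..5, so missing residue r = 3
Need (2 + s) mod 6 = 3; smallest s = (3 - 2) mod 6 = 1

Answer: 1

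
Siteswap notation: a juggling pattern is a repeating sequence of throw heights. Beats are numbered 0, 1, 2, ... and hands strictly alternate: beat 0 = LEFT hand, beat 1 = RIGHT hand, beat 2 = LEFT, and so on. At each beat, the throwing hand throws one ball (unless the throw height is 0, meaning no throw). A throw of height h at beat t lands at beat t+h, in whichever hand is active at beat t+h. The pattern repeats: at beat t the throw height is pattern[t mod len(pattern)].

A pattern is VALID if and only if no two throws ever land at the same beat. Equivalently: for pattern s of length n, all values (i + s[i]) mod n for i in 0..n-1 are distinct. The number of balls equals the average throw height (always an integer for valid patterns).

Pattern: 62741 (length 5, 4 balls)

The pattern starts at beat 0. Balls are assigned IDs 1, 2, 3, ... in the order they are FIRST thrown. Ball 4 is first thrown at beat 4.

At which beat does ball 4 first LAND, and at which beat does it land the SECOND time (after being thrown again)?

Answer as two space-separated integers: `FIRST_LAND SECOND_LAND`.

Beat 0 (L): throw ball1 h=6 -> lands@6:L; in-air after throw: [b1@6:L]
Beat 1 (R): throw ball2 h=2 -> lands@3:R; in-air after throw: [b2@3:R b1@6:L]
Beat 2 (L): throw ball3 h=7 -> lands@9:R; in-air after throw: [b2@3:R b1@6:L b3@9:R]
Beat 3 (R): throw ball2 h=4 -> lands@7:R; in-air after throw: [b1@6:L b2@7:R b3@9:R]
Beat 4 (L): throw ball4 h=1 -> lands@5:R; in-air after throw: [b4@5:R b1@6:L b2@7:R b3@9:R]
Beat 5 (R): throw ball4 h=6 -> lands@11:R; in-air after throw: [b1@6:L b2@7:R b3@9:R b4@11:R]
Beat 6 (L): throw ball1 h=2 -> lands@8:L; in-air after throw: [b2@7:R b1@8:L b3@9:R b4@11:R]
Beat 7 (R): throw ball2 h=7 -> lands@14:L; in-air after throw: [b1@8:L b3@9:R b4@11:R b2@14:L]
Beat 8 (L): throw ball1 h=4 -> lands@12:L; in-air after throw: [b3@9:R b4@11:R b1@12:L b2@14:L]
Beat 9 (R): throw ball3 h=1 -> lands@10:L; in-air after throw: [b3@10:L b4@11:R b1@12:L b2@14:L]
Beat 10 (L): throw ball3 h=6 -> lands@16:L; in-air after throw: [b4@11:R b1@12:L b2@14:L b3@16:L]
Beat 11 (R): throw ball4 h=2 -> lands@13:R; in-air after throw: [b1@12:L b4@13:R b2@14:L b3@16:L]
Ball 4: thrown@4 h=1 -> first land @5; rethrown@5 h=6 -> second land @11

Answer: 5 11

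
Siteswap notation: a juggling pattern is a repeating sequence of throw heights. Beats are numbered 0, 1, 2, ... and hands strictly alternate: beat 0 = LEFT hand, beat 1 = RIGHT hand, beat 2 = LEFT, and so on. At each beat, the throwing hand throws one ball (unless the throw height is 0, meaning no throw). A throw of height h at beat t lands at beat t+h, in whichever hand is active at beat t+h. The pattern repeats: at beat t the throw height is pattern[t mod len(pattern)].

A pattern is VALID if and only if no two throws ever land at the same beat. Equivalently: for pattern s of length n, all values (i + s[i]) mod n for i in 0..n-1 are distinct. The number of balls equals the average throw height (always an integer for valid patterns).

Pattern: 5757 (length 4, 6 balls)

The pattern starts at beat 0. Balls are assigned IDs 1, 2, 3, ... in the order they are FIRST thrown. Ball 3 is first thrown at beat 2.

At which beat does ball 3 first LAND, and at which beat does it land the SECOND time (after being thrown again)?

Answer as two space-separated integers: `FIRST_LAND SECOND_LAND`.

Answer: 7 14

Derivation:
Beat 0 (L): throw ball1 h=5 -> lands@5:R; in-air after throw: [b1@5:R]
Beat 1 (R): throw ball2 h=7 -> lands@8:L; in-air after throw: [b1@5:R b2@8:L]
Beat 2 (L): throw ball3 h=5 -> lands@7:R; in-air after throw: [b1@5:R b3@7:R b2@8:L]
Beat 3 (R): throw ball4 h=7 -> lands@10:L; in-air after throw: [b1@5:R b3@7:R b2@8:L b4@10:L]
Beat 4 (L): throw ball5 h=5 -> lands@9:R; in-air after throw: [b1@5:R b3@7:R b2@8:L b5@9:R b4@10:L]
Beat 5 (R): throw ball1 h=7 -> lands@12:L; in-air after throw: [b3@7:R b2@8:L b5@9:R b4@10:L b1@12:L]
Beat 6 (L): throw ball6 h=5 -> lands@11:R; in-air after throw: [b3@7:R b2@8:L b5@9:R b4@10:L b6@11:R b1@12:L]
Beat 7 (R): throw ball3 h=7 -> lands@14:L; in-air after throw: [b2@8:L b5@9:R b4@10:L b6@11:R b1@12:L b3@14:L]
Beat 8 (L): throw ball2 h=5 -> lands@13:R; in-air after throw: [b5@9:R b4@10:L b6@11:R b1@12:L b2@13:R b3@14:L]
Beat 9 (R): throw ball5 h=7 -> lands@16:L; in-air after throw: [b4@10:L b6@11:R b1@12:L b2@13:R b3@14:L b5@16:L]
Beat 10 (L): throw ball4 h=5 -> lands@15:R; in-air after throw: [b6@11:R b1@12:L b2@13:R b3@14:L b4@15:R b5@16:L]
Beat 11 (R): throw ball6 h=7 -> lands@18:L; in-air after throw: [b1@12:L b2@13:R b3@14:L b4@15:R b5@16:L b6@18:L]
Beat 12 (L): throw ball1 h=5 -> lands@17:R; in-air after throw: [b2@13:R b3@14:L b4@15:R b5@16:L b1@17:R b6@18:L]
Beat 13 (R): throw ball2 h=7 -> lands@20:L; in-air after throw: [b3@14:L b4@15:R b5@16:L b1@17:R b6@18:L b2@20:L]
Beat 14 (L): throw ball3 h=5 -> lands@19:R; in-air after throw: [b4@15:R b5@16:L b1@17:R b6@18:L b3@19:R b2@20:L]
Ball 3: thrown@2 h=5 -> first land @7; rethrown@7 h=7 -> second land @14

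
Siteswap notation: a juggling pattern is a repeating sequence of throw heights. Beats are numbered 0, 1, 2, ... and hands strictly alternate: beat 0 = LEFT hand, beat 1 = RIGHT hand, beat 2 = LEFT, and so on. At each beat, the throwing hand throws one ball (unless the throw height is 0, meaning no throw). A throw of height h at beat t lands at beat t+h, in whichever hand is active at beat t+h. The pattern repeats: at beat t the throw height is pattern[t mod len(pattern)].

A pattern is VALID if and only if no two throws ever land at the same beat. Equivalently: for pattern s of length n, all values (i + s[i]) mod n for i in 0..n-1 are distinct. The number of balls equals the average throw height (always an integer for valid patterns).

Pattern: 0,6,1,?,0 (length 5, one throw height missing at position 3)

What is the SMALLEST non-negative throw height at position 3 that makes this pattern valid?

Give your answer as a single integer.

i=0: (0 + 0) mod 5 = 0
i=1: (1 + 6) mod 5 = 2
i=2: (2 + 1) mod 5 = 3
i=3: s[i]=? (unknown)
i=4: (4 + 0) mod 5 = 4
Known residues: [0, 2, 3, 4]; need a permutation of 0..4, so missing residue r = 1
Need (3 + s) mod 5 = 1; smallest s = (1 - 3) mod 5 = 3

Answer: 3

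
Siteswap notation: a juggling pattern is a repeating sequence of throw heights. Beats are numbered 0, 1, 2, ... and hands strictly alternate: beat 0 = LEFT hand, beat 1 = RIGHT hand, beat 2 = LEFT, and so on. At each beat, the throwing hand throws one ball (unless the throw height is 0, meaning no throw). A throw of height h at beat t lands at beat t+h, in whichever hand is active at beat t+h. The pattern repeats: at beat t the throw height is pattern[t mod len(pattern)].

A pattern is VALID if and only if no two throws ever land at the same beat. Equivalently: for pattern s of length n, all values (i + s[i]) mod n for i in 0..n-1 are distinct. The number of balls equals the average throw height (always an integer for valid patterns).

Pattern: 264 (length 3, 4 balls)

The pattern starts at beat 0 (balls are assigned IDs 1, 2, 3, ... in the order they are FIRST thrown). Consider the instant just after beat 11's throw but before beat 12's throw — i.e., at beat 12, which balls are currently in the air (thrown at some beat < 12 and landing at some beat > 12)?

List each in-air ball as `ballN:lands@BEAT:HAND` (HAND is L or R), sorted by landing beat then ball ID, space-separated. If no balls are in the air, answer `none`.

Answer: ball2:lands@13:R ball3:lands@15:R ball4:lands@16:L

Derivation:
Beat 0 (L): throw ball1 h=2 -> lands@2:L; in-air after throw: [b1@2:L]
Beat 1 (R): throw ball2 h=6 -> lands@7:R; in-air after throw: [b1@2:L b2@7:R]
Beat 2 (L): throw ball1 h=4 -> lands@6:L; in-air after throw: [b1@6:L b2@7:R]
Beat 3 (R): throw ball3 h=2 -> lands@5:R; in-air after throw: [b3@5:R b1@6:L b2@7:R]
Beat 4 (L): throw ball4 h=6 -> lands@10:L; in-air after throw: [b3@5:R b1@6:L b2@7:R b4@10:L]
Beat 5 (R): throw ball3 h=4 -> lands@9:R; in-air after throw: [b1@6:L b2@7:R b3@9:R b4@10:L]
Beat 6 (L): throw ball1 h=2 -> lands@8:L; in-air after throw: [b2@7:R b1@8:L b3@9:R b4@10:L]
Beat 7 (R): throw ball2 h=6 -> lands@13:R; in-air after throw: [b1@8:L b3@9:R b4@10:L b2@13:R]
Beat 8 (L): throw ball1 h=4 -> lands@12:L; in-air after throw: [b3@9:R b4@10:L b1@12:L b2@13:R]
Beat 9 (R): throw ball3 h=2 -> lands@11:R; in-air after throw: [b4@10:L b3@11:R b1@12:L b2@13:R]
Beat 10 (L): throw ball4 h=6 -> lands@16:L; in-air after throw: [b3@11:R b1@12:L b2@13:R b4@16:L]
Beat 11 (R): throw ball3 h=4 -> lands@15:R; in-air after throw: [b1@12:L b2@13:R b3@15:R b4@16:L]
Beat 12 (L): throw ball1 h=2 -> lands@14:L; in-air after throw: [b2@13:R b1@14:L b3@15:R b4@16:L]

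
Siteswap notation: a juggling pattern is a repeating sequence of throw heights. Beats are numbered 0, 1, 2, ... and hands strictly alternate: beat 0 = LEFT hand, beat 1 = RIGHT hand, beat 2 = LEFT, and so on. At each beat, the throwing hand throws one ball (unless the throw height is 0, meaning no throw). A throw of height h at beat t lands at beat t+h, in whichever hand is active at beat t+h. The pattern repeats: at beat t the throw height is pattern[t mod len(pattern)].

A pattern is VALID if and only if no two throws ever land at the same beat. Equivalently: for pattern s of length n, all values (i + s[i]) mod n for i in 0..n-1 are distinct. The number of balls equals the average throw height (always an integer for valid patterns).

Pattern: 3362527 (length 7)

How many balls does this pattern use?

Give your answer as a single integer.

Answer: 4

Derivation:
Pattern = [3, 3, 6, 2, 5, 2, 7], length n = 7
  position 0: throw height = 3, running sum = 3
  position 1: throw height = 3, running sum = 6
  position 2: throw height = 6, running sum = 12
  position 3: throw height = 2, running sum = 14
  position 4: throw height = 5, running sum = 19
  position 5: throw height = 2, running sum = 21
  position 6: throw height = 7, running sum = 28
Total sum = 28; balls = sum / n = 28 / 7 = 4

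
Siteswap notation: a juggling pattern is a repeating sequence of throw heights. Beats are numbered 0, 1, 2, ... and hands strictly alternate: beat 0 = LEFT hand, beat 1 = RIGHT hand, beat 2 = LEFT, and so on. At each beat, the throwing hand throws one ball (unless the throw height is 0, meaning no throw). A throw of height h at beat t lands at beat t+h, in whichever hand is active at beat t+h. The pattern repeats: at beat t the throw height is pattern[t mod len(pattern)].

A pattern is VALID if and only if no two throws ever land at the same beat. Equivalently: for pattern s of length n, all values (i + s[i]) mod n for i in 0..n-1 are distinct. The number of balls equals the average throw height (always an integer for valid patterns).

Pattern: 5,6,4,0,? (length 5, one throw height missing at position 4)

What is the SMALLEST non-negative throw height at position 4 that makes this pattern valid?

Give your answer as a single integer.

i=0: (0 + 5) mod 5 = 0
i=1: (1 + 6) mod 5 = 2
i=2: (2 + 4) mod 5 = 1
i=3: (3 + 0) mod 5 = 3
i=4: s[i]=? (unknown)
Known residues: [0, 1, 2, 3]; need a permutation of 0..4, so missing residue r = 4
Need (4 + s) mod 5 = 4; smallest s = (4 - 4) mod 5 = 0

Answer: 0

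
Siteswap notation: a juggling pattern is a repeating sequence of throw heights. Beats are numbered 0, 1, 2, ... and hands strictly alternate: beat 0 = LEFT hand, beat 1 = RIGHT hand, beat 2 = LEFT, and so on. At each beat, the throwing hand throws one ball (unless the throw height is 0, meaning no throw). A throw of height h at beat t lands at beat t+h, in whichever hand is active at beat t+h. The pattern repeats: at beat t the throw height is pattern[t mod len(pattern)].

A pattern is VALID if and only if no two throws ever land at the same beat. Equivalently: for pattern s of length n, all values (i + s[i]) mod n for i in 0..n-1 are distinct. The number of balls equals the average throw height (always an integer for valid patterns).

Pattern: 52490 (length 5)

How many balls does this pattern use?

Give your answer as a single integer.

Pattern = [5, 2, 4, 9, 0], length n = 5
  position 0: throw height = 5, running sum = 5
  position 1: throw height = 2, running sum = 7
  position 2: throw height = 4, running sum = 11
  position 3: throw height = 9, running sum = 20
  position 4: throw height = 0, running sum = 20
Total sum = 20; balls = sum / n = 20 / 5 = 4

Answer: 4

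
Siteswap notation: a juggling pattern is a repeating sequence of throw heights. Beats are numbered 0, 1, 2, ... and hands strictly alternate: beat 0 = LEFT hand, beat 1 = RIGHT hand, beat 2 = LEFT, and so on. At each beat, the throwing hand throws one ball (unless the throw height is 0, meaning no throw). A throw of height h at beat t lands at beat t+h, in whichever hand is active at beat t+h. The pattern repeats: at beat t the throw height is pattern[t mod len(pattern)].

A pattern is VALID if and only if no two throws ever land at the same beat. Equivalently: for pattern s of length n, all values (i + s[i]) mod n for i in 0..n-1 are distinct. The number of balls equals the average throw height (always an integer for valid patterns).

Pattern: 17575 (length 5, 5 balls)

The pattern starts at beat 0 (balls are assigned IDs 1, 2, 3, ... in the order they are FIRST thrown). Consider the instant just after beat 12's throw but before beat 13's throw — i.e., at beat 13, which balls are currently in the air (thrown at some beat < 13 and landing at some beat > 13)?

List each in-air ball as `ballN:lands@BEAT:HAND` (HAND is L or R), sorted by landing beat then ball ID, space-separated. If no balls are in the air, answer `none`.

Answer: ball4:lands@14:L ball1:lands@15:R ball2:lands@17:R ball3:lands@18:L

Derivation:
Beat 0 (L): throw ball1 h=1 -> lands@1:R; in-air after throw: [b1@1:R]
Beat 1 (R): throw ball1 h=7 -> lands@8:L; in-air after throw: [b1@8:L]
Beat 2 (L): throw ball2 h=5 -> lands@7:R; in-air after throw: [b2@7:R b1@8:L]
Beat 3 (R): throw ball3 h=7 -> lands@10:L; in-air after throw: [b2@7:R b1@8:L b3@10:L]
Beat 4 (L): throw ball4 h=5 -> lands@9:R; in-air after throw: [b2@7:R b1@8:L b4@9:R b3@10:L]
Beat 5 (R): throw ball5 h=1 -> lands@6:L; in-air after throw: [b5@6:L b2@7:R b1@8:L b4@9:R b3@10:L]
Beat 6 (L): throw ball5 h=7 -> lands@13:R; in-air after throw: [b2@7:R b1@8:L b4@9:R b3@10:L b5@13:R]
Beat 7 (R): throw ball2 h=5 -> lands@12:L; in-air after throw: [b1@8:L b4@9:R b3@10:L b2@12:L b5@13:R]
Beat 8 (L): throw ball1 h=7 -> lands@15:R; in-air after throw: [b4@9:R b3@10:L b2@12:L b5@13:R b1@15:R]
Beat 9 (R): throw ball4 h=5 -> lands@14:L; in-air after throw: [b3@10:L b2@12:L b5@13:R b4@14:L b1@15:R]
Beat 10 (L): throw ball3 h=1 -> lands@11:R; in-air after throw: [b3@11:R b2@12:L b5@13:R b4@14:L b1@15:R]
Beat 11 (R): throw ball3 h=7 -> lands@18:L; in-air after throw: [b2@12:L b5@13:R b4@14:L b1@15:R b3@18:L]
Beat 12 (L): throw ball2 h=5 -> lands@17:R; in-air after throw: [b5@13:R b4@14:L b1@15:R b2@17:R b3@18:L]
Beat 13 (R): throw ball5 h=7 -> lands@20:L; in-air after throw: [b4@14:L b1@15:R b2@17:R b3@18:L b5@20:L]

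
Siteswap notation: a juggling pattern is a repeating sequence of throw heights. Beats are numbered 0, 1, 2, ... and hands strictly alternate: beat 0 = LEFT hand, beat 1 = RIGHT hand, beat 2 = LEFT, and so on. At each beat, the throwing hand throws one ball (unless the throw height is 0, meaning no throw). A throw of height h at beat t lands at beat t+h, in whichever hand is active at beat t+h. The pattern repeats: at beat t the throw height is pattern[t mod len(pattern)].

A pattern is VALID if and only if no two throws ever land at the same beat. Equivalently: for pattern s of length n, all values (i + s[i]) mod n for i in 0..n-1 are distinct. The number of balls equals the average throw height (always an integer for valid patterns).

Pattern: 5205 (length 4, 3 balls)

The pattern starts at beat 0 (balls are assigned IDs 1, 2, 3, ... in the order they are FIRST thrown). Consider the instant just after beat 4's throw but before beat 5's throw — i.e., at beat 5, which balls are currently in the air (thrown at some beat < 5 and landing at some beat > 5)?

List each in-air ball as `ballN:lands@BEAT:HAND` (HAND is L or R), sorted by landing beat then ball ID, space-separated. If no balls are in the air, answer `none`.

Answer: ball2:lands@8:L ball3:lands@9:R

Derivation:
Beat 0 (L): throw ball1 h=5 -> lands@5:R; in-air after throw: [b1@5:R]
Beat 1 (R): throw ball2 h=2 -> lands@3:R; in-air after throw: [b2@3:R b1@5:R]
Beat 3 (R): throw ball2 h=5 -> lands@8:L; in-air after throw: [b1@5:R b2@8:L]
Beat 4 (L): throw ball3 h=5 -> lands@9:R; in-air after throw: [b1@5:R b2@8:L b3@9:R]
Beat 5 (R): throw ball1 h=2 -> lands@7:R; in-air after throw: [b1@7:R b2@8:L b3@9:R]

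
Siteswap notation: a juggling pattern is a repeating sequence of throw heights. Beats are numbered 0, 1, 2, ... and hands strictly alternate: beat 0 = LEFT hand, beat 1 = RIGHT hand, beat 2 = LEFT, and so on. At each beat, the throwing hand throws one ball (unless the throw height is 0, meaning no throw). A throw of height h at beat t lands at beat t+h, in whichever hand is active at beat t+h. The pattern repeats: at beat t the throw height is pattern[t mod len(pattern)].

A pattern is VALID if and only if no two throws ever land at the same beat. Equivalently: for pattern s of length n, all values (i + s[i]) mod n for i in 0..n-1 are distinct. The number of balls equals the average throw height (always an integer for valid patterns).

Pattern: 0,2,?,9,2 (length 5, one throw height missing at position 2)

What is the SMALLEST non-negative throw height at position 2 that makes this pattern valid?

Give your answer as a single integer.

Answer: 2

Derivation:
i=0: (0 + 0) mod 5 = 0
i=1: (1 + 2) mod 5 = 3
i=2: s[i]=? (unknown)
i=3: (3 + 9) mod 5 = 2
i=4: (4 + 2) mod 5 = 1
Known residues: [0, 1, 2, 3]; need a permutation of 0..4, so missing residue r = 4
Need (2 + s) mod 5 = 4; smallest s = (4 - 2) mod 5 = 2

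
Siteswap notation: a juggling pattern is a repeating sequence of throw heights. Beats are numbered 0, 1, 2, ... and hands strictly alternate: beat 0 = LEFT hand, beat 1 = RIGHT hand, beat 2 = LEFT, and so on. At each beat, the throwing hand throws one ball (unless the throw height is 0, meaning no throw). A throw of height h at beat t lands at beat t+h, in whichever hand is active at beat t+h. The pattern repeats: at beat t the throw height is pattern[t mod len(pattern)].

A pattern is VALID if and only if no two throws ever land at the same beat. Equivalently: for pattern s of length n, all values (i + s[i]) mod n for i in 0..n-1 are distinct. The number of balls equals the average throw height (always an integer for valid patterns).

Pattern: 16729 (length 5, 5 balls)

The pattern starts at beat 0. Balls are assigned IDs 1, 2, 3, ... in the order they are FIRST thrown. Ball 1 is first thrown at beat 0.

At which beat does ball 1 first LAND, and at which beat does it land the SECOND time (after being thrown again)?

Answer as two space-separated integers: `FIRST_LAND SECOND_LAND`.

Answer: 1 7

Derivation:
Beat 0 (L): throw ball1 h=1 -> lands@1:R; in-air after throw: [b1@1:R]
Beat 1 (R): throw ball1 h=6 -> lands@7:R; in-air after throw: [b1@7:R]
Beat 2 (L): throw ball2 h=7 -> lands@9:R; in-air after throw: [b1@7:R b2@9:R]
Beat 3 (R): throw ball3 h=2 -> lands@5:R; in-air after throw: [b3@5:R b1@7:R b2@9:R]
Beat 4 (L): throw ball4 h=9 -> lands@13:R; in-air after throw: [b3@5:R b1@7:R b2@9:R b4@13:R]
Beat 5 (R): throw ball3 h=1 -> lands@6:L; in-air after throw: [b3@6:L b1@7:R b2@9:R b4@13:R]
Beat 6 (L): throw ball3 h=6 -> lands@12:L; in-air after throw: [b1@7:R b2@9:R b3@12:L b4@13:R]
Beat 7 (R): throw ball1 h=7 -> lands@14:L; in-air after throw: [b2@9:R b3@12:L b4@13:R b1@14:L]
Ball 1: thrown@0 h=1 -> first land @1; rethrown@1 h=6 -> second land @7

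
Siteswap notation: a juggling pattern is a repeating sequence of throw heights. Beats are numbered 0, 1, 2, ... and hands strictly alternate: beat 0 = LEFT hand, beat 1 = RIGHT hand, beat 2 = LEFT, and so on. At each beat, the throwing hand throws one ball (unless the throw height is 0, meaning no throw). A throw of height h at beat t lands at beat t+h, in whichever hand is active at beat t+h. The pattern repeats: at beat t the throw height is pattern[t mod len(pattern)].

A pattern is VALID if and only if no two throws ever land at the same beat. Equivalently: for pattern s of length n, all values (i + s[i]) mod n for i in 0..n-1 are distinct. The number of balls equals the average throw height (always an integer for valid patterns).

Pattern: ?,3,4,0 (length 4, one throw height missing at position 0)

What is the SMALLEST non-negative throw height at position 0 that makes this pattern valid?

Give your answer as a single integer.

i=0: s[i]=? (unknown)
i=1: (1 + 3) mod 4 = 0
i=2: (2 + 4) mod 4 = 2
i=3: (3 + 0) mod 4 = 3
Known residues: [0, 2, 3]; need a permutation of 0..3, so missing residue r = 1
Need (0 + s) mod 4 = 1; smallest s = (1 - 0) mod 4 = 1

Answer: 1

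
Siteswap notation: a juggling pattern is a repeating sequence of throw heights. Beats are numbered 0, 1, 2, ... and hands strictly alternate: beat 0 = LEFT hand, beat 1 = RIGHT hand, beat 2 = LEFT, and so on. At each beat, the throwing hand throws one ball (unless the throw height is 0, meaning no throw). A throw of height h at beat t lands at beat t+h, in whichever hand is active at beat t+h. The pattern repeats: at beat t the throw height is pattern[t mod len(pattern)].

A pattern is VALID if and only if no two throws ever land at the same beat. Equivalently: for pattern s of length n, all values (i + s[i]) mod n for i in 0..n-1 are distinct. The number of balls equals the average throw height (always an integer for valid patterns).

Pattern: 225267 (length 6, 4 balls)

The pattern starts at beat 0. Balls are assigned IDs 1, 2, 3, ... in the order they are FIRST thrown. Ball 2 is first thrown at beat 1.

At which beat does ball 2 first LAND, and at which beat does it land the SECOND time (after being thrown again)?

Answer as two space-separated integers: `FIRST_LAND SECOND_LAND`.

Answer: 3 5

Derivation:
Beat 0 (L): throw ball1 h=2 -> lands@2:L; in-air after throw: [b1@2:L]
Beat 1 (R): throw ball2 h=2 -> lands@3:R; in-air after throw: [b1@2:L b2@3:R]
Beat 2 (L): throw ball1 h=5 -> lands@7:R; in-air after throw: [b2@3:R b1@7:R]
Beat 3 (R): throw ball2 h=2 -> lands@5:R; in-air after throw: [b2@5:R b1@7:R]
Beat 4 (L): throw ball3 h=6 -> lands@10:L; in-air after throw: [b2@5:R b1@7:R b3@10:L]
Beat 5 (R): throw ball2 h=7 -> lands@12:L; in-air after throw: [b1@7:R b3@10:L b2@12:L]
Ball 2: thrown@1 h=2 -> first land @3; rethrown@3 h=2 -> second land @5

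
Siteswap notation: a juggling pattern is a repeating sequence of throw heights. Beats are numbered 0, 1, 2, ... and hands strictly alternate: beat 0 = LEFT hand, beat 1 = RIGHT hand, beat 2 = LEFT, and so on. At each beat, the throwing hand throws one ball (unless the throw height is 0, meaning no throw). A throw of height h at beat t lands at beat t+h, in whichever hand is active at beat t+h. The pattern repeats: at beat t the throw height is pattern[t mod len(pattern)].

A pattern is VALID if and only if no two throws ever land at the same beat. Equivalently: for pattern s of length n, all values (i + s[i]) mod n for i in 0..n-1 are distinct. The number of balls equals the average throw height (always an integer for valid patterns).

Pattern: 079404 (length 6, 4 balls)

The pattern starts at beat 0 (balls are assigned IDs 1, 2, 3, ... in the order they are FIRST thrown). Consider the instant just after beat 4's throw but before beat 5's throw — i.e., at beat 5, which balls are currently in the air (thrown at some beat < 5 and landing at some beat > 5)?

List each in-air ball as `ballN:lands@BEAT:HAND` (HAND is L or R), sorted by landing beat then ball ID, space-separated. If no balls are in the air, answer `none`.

Answer: ball3:lands@7:R ball1:lands@8:L ball2:lands@11:R

Derivation:
Beat 1 (R): throw ball1 h=7 -> lands@8:L; in-air after throw: [b1@8:L]
Beat 2 (L): throw ball2 h=9 -> lands@11:R; in-air after throw: [b1@8:L b2@11:R]
Beat 3 (R): throw ball3 h=4 -> lands@7:R; in-air after throw: [b3@7:R b1@8:L b2@11:R]
Beat 5 (R): throw ball4 h=4 -> lands@9:R; in-air after throw: [b3@7:R b1@8:L b4@9:R b2@11:R]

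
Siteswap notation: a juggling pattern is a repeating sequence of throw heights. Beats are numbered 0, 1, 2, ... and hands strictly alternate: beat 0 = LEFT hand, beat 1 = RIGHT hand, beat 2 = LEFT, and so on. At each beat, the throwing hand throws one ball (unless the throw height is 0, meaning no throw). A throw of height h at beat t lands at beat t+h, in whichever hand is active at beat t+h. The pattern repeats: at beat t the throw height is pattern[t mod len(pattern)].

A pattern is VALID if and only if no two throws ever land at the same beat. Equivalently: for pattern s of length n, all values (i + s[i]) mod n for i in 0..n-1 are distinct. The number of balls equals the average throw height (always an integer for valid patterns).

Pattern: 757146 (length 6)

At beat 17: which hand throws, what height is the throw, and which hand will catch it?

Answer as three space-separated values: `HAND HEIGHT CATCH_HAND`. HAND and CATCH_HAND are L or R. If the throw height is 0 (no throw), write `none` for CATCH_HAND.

Beat 17: 17 mod 2 = 1, so hand = R
Throw height = pattern[17 mod 6] = pattern[5] = 6
Lands at beat 17+6=23, 23 mod 2 = 1, so catch hand = R

Answer: R 6 R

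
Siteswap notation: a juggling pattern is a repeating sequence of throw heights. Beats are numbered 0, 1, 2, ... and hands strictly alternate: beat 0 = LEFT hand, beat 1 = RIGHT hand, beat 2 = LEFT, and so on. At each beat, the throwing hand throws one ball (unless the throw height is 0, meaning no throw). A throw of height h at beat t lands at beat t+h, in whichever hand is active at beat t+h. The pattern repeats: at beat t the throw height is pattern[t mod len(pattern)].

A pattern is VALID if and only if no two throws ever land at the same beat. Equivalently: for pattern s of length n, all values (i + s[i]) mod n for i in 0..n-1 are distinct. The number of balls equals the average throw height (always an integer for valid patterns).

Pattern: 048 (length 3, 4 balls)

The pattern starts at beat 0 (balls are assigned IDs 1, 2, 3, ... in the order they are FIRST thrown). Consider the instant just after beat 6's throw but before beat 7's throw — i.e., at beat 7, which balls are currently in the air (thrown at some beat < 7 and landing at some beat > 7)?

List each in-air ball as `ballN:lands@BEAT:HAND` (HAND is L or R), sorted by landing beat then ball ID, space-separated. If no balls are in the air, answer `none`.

Beat 1 (R): throw ball1 h=4 -> lands@5:R; in-air after throw: [b1@5:R]
Beat 2 (L): throw ball2 h=8 -> lands@10:L; in-air after throw: [b1@5:R b2@10:L]
Beat 4 (L): throw ball3 h=4 -> lands@8:L; in-air after throw: [b1@5:R b3@8:L b2@10:L]
Beat 5 (R): throw ball1 h=8 -> lands@13:R; in-air after throw: [b3@8:L b2@10:L b1@13:R]
Beat 7 (R): throw ball4 h=4 -> lands@11:R; in-air after throw: [b3@8:L b2@10:L b4@11:R b1@13:R]

Answer: ball3:lands@8:L ball2:lands@10:L ball1:lands@13:R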